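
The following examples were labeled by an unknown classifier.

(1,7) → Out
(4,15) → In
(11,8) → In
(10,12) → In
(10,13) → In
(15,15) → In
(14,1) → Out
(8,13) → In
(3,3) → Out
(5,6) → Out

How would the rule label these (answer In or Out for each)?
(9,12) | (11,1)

The pattern is that an item is 'In' exactly when: sum ≥ 19.

In, Out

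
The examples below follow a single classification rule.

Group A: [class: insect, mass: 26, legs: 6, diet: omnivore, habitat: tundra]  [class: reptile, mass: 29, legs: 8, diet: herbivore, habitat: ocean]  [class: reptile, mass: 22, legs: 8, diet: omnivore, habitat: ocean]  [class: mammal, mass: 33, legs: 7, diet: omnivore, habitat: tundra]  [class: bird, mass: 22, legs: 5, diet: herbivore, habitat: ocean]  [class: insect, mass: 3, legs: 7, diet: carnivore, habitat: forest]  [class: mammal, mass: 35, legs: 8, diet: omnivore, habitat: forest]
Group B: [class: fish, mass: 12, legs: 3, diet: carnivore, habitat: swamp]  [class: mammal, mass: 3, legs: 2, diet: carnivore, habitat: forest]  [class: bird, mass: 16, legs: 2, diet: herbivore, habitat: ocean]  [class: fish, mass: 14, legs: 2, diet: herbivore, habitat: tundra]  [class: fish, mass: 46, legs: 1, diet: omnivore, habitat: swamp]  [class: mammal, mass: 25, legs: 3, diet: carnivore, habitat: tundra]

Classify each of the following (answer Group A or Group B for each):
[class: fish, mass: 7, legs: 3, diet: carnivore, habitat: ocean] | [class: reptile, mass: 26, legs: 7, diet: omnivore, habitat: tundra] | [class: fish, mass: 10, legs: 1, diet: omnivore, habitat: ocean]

Group B, Group A, Group B

Rule: legs ≥ 5. This holds for each 'Group A' example and fails for each 'Group B' one.
[class: fish, mass: 7, legs: 3, diet: carnivore, habitat: ocean] → legs = 3 → Group B.
[class: reptile, mass: 26, legs: 7, diet: omnivore, habitat: tundra] → legs = 7 → Group A.
[class: fish, mass: 10, legs: 1, diet: omnivore, habitat: ocean] → legs = 1 → Group B.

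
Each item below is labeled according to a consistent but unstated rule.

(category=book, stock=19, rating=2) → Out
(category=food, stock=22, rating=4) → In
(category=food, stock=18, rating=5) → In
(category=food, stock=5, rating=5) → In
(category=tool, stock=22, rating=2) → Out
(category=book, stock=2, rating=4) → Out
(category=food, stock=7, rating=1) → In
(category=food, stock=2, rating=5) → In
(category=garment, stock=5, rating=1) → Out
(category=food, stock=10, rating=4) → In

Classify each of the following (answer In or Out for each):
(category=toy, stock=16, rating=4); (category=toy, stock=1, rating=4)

Looking at the examples, the only property every 'In' case has and every 'Out' case lacks is: category is food.
(category=toy, stock=16, rating=4): category is toy, lacks this property → Out.
(category=toy, stock=1, rating=4): category is toy, lacks this property → Out.

Out, Out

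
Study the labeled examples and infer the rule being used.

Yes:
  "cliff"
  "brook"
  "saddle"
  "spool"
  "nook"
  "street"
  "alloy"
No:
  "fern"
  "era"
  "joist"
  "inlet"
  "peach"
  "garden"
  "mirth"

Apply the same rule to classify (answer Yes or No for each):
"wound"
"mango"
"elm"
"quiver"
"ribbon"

No, No, No, No, Yes

'Yes' ⟺ has a double letter.
"wound": no doubled letter, doesn't match → No.
"mango": no doubled letter, doesn't match → No.
"elm": no doubled letter, doesn't match → No.
"quiver": no doubled letter, doesn't match → No.
"ribbon": 'bb' doubled, matches → Yes.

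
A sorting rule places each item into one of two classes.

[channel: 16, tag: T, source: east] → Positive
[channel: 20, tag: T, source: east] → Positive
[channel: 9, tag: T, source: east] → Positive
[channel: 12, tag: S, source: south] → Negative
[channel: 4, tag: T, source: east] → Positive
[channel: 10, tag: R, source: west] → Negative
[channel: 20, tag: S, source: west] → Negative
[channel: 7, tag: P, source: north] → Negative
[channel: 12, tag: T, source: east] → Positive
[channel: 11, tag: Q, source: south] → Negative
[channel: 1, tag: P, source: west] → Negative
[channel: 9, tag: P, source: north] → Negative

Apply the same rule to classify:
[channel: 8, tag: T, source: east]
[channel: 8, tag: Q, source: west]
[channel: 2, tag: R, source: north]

Positive, Negative, Negative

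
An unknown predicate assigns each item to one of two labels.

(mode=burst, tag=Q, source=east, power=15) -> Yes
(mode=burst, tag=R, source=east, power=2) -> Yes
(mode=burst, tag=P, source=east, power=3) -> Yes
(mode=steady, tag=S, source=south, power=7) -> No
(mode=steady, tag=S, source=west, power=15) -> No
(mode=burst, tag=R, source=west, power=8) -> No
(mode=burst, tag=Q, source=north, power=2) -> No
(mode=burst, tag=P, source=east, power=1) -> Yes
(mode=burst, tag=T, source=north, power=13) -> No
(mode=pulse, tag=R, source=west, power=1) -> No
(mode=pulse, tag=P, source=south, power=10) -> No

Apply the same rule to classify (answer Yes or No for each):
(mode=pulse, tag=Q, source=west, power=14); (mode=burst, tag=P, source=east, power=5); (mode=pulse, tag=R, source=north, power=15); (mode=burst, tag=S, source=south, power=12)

No, Yes, No, No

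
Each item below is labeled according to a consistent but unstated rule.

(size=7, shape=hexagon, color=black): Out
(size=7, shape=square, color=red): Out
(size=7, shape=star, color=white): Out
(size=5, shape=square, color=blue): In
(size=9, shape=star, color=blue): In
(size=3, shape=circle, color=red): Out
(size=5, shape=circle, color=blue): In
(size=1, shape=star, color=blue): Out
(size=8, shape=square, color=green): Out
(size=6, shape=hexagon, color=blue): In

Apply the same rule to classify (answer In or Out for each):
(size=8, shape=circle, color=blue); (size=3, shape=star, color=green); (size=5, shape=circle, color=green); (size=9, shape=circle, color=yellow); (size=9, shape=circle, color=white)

'In' ⟺ color is blue AND size ≥ 3.

In, Out, Out, Out, Out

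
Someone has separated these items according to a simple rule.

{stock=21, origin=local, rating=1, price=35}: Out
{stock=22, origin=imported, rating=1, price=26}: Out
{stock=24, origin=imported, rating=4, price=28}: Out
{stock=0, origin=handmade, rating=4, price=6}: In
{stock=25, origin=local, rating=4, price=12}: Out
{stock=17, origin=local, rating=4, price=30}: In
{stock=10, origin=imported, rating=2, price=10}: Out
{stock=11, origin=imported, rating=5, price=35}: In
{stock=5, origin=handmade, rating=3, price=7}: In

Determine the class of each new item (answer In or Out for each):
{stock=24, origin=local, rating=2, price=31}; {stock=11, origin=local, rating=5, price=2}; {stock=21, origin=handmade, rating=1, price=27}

Out, In, Out

All 'In' examples share one property — rating ≥ 3 AND stock ≤ 17 — and every 'Out' example lacks it.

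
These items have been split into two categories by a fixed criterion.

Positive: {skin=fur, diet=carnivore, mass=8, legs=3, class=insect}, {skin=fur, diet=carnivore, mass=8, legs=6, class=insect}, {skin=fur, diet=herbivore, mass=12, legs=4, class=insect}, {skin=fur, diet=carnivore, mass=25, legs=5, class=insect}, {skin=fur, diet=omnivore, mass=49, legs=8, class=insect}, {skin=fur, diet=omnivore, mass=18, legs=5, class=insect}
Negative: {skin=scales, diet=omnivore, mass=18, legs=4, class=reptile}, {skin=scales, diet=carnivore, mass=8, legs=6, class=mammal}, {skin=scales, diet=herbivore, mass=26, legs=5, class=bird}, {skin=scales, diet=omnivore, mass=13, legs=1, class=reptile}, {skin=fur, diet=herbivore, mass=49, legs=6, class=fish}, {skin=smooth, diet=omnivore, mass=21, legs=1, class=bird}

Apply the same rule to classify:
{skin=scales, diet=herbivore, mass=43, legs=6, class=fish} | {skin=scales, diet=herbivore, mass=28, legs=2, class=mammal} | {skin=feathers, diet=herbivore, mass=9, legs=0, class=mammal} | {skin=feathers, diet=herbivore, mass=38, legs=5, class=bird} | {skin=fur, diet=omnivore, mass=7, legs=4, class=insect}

Negative, Negative, Negative, Negative, Positive

The pattern is that an item is 'Positive' exactly when: class is insect.
{skin=scales, diet=herbivore, mass=43, legs=6, class=fish}: Negative (class is fish). {skin=scales, diet=herbivore, mass=28, legs=2, class=mammal}: Negative (class is mammal). {skin=feathers, diet=herbivore, mass=9, legs=0, class=mammal}: Negative (class is mammal). {skin=feathers, diet=herbivore, mass=38, legs=5, class=bird}: Negative (class is bird). {skin=fur, diet=omnivore, mass=7, legs=4, class=insect}: Positive (class is insect).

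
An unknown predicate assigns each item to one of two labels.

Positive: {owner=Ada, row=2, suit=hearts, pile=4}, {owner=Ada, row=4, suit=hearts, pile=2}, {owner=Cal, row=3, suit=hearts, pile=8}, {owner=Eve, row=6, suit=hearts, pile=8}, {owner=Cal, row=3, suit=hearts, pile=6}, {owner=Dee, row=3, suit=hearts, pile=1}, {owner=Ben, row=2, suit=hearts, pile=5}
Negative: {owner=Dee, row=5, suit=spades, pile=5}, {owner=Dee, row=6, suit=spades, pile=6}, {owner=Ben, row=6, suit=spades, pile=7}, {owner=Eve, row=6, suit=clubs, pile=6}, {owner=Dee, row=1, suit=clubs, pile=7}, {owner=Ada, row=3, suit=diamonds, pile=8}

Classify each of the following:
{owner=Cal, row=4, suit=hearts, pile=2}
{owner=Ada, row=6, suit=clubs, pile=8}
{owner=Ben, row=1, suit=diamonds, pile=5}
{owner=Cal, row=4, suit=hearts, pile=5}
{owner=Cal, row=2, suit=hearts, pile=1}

The rule appears to be: suit is hearts.

Positive, Negative, Negative, Positive, Positive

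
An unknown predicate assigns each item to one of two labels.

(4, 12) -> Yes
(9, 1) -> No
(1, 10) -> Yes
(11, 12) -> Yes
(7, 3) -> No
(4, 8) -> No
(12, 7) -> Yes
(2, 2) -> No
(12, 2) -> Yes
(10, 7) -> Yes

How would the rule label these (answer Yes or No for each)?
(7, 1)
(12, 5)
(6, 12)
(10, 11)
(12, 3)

No, Yes, Yes, Yes, Yes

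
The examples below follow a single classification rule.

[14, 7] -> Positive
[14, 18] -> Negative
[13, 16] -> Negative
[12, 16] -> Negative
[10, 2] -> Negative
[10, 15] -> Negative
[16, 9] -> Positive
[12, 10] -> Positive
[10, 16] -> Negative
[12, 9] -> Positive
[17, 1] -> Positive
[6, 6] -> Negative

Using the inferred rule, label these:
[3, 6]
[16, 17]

The classifier is using: first > second AND sum ≥ 18.
Negative: [3, 6], since 3 < 6, 3+6 = 9. Negative: [16, 17], since 16 < 17, 16+17 = 33.

Negative, Negative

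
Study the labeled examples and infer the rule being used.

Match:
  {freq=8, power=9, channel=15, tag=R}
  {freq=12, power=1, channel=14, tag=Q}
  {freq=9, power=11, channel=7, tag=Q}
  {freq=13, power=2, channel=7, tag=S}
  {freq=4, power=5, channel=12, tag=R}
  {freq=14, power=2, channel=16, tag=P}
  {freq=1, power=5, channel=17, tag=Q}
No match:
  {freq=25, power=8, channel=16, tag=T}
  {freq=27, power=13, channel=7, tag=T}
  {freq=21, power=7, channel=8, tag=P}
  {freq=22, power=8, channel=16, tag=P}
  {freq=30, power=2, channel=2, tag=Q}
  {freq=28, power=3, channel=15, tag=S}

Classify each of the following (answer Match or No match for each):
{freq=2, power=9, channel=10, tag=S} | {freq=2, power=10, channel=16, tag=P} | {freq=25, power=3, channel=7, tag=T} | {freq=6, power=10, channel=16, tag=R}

Match, Match, No match, Match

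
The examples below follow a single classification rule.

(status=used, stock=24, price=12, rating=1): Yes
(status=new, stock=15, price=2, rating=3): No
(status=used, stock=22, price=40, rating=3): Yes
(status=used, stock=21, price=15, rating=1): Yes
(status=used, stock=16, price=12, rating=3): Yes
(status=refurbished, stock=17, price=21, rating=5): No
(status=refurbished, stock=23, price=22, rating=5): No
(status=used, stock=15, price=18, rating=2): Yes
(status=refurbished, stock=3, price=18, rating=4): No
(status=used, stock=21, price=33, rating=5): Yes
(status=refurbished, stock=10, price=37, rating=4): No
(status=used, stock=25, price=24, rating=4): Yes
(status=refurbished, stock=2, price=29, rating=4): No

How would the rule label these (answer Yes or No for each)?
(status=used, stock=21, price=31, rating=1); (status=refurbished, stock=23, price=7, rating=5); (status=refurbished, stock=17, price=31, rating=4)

Yes, No, No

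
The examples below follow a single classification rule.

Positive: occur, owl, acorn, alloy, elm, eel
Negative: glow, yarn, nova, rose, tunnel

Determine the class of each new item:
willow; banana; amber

Negative, Negative, Positive

The pattern is that an item is 'Positive' exactly when: odd length.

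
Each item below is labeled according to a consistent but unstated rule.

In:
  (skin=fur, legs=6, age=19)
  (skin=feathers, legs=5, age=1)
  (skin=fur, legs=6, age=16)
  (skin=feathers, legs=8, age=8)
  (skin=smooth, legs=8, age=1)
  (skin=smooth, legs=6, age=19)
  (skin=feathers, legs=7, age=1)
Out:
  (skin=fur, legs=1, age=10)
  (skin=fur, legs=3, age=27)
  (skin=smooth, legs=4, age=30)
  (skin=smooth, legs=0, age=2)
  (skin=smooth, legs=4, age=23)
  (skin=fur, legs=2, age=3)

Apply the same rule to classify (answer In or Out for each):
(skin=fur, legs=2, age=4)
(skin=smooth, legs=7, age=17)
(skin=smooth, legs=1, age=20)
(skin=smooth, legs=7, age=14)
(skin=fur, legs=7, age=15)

Rule: legs ≥ 5. This holds for each 'In' example and fails for each 'Out' one.
Out: (skin=fur, legs=2, age=4), since legs = 2.
In: (skin=smooth, legs=7, age=17), since legs = 7.
Out: (skin=smooth, legs=1, age=20), since legs = 1.
In: (skin=smooth, legs=7, age=14), since legs = 7.
In: (skin=fur, legs=7, age=15), since legs = 7.

Out, In, Out, In, In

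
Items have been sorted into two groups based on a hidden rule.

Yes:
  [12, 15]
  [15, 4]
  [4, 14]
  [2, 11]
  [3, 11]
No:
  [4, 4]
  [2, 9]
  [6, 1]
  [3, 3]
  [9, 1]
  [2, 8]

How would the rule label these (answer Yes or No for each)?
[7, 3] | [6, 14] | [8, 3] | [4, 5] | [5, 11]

No, Yes, No, No, Yes

Rule: sum ≥ 13. This holds for each 'Yes' example and fails for each 'No' one.
[7, 3]: 7+3 = 10 — doesn't qualify, so No.
[6, 14]: 6+14 = 20 — satisfies this, so Yes.
[8, 3]: 8+3 = 11 — doesn't qualify, so No.
[4, 5]: 4+5 = 9 — doesn't qualify, so No.
[5, 11]: 5+11 = 16 — satisfies this, so Yes.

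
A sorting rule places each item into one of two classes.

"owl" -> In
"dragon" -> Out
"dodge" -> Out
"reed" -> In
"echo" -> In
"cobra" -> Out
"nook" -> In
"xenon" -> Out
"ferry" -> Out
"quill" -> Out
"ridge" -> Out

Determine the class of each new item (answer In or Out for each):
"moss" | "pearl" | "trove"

Every 'In' example satisfies: length ≤ 4. None of the 'Out' examples do.

In, Out, Out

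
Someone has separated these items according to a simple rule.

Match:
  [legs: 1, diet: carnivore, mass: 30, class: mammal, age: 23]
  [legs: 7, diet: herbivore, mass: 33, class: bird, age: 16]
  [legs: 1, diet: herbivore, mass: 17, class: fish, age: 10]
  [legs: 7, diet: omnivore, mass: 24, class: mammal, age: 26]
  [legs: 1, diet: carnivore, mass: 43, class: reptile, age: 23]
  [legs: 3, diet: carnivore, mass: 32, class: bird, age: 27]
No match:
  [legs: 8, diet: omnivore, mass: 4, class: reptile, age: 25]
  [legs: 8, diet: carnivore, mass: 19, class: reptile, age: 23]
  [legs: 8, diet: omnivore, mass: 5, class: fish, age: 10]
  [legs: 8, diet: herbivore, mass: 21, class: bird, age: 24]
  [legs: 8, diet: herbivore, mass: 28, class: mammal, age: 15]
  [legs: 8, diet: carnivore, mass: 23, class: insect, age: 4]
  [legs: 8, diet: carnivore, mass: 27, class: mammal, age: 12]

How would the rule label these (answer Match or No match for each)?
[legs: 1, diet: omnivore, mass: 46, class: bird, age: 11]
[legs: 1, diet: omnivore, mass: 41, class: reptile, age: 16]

The distinguishing property — legs ≤ 7 — holds for all the 'Match' cases and none of the 'No match' cases.
Match: [legs: 1, diet: omnivore, mass: 46, class: bird, age: 11], since legs = 1.
Match: [legs: 1, diet: omnivore, mass: 41, class: reptile, age: 16], since legs = 1.

Match, Match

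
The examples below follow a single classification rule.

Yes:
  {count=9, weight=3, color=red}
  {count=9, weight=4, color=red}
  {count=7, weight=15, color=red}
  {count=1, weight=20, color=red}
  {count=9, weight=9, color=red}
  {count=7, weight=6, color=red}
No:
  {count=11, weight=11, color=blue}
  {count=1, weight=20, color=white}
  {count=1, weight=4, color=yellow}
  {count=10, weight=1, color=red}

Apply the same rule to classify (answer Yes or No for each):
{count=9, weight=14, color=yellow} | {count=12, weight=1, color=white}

The classifier is using: color is red AND count ≤ 9.
{count=9, weight=14, color=yellow}: color is yellow, count = 9, fails this test → No. {count=12, weight=1, color=white}: color is white, count = 12, fails this test → No.

No, No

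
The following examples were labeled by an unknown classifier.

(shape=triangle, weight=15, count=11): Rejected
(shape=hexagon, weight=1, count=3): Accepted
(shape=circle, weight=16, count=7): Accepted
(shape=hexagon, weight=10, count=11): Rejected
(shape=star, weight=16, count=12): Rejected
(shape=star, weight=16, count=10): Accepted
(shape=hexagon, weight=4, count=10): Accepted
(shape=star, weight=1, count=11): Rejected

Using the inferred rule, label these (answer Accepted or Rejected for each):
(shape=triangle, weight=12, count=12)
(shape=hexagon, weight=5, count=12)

Rejected, Rejected

All 'Accepted' examples share one property — count ≤ 10 — and every 'Rejected' example lacks it.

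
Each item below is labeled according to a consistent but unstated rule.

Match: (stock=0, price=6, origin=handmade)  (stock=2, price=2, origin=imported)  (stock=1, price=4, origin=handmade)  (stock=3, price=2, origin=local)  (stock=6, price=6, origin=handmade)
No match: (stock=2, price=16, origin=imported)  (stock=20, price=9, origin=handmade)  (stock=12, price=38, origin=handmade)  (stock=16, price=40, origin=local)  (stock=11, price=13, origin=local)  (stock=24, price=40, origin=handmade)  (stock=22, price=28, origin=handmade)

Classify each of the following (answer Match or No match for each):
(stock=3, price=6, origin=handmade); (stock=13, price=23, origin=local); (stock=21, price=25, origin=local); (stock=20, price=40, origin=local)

The common property of the 'Match' items is: price ≤ 6. No 'No match' item has it.

Match, No match, No match, No match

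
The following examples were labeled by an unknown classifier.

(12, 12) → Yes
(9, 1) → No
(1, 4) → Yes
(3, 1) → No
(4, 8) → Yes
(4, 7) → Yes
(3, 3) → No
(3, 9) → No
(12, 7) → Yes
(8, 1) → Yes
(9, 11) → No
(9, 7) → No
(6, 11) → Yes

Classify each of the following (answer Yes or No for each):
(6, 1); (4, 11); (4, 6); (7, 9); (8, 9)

Yes, Yes, Yes, No, Yes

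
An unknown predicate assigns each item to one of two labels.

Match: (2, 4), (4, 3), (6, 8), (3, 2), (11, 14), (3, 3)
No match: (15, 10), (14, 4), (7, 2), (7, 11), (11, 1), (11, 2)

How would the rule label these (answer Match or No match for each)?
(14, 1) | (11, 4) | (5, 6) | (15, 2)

Rule: |first − second| ≤ 3. This holds for each 'Match' example and fails for each 'No match' one.

No match, No match, Match, No match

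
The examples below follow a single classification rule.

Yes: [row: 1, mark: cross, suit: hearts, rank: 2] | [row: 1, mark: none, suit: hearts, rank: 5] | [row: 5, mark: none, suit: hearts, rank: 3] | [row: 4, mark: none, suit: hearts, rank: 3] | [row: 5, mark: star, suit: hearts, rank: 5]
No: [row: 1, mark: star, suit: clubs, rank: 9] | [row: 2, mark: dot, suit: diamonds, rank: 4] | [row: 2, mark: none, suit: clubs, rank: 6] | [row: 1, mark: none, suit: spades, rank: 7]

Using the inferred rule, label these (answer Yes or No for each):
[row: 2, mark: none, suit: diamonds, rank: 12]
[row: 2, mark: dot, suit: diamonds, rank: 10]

No, No

Rule: suit is hearts. This holds for each 'Yes' example and fails for each 'No' one.
[row: 2, mark: none, suit: diamonds, rank: 12] → suit is diamonds → No. [row: 2, mark: dot, suit: diamonds, rank: 10] → suit is diamonds → No.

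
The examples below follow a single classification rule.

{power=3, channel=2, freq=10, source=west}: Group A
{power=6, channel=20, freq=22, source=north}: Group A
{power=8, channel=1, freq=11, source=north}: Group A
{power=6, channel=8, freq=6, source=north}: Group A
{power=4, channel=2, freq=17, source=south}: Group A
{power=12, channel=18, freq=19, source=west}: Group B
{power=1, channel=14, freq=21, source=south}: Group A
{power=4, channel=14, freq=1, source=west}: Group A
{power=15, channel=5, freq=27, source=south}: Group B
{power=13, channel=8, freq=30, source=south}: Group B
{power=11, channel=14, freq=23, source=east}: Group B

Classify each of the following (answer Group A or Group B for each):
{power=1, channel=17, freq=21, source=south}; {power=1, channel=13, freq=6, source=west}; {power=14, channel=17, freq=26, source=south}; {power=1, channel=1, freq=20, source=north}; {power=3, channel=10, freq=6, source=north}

All 'Group A' examples share one property — power ≤ 8 — and every 'Group B' example lacks it.
{power=1, channel=17, freq=21, source=south} → power = 1 → Group A. {power=1, channel=13, freq=6, source=west} → power = 1 → Group A. {power=14, channel=17, freq=26, source=south} → power = 14 → Group B. {power=1, channel=1, freq=20, source=north} → power = 1 → Group A. {power=3, channel=10, freq=6, source=north} → power = 3 → Group A.

Group A, Group A, Group B, Group A, Group A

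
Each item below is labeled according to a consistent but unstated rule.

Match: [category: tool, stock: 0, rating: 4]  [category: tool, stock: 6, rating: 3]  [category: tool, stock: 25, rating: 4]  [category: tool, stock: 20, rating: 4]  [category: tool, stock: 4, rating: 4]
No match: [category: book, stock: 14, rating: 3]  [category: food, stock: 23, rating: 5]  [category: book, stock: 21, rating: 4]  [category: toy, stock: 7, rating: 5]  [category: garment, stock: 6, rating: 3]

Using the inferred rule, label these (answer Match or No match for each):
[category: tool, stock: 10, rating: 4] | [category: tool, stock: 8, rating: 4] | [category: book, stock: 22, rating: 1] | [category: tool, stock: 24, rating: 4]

All 'Match' examples share one property — category is tool — and every 'No match' example lacks it.
[category: tool, stock: 10, rating: 4] → category is tool → Match. [category: tool, stock: 8, rating: 4] → category is tool → Match. [category: book, stock: 22, rating: 1] → category is book → No match. [category: tool, stock: 24, rating: 4] → category is tool → Match.

Match, Match, No match, Match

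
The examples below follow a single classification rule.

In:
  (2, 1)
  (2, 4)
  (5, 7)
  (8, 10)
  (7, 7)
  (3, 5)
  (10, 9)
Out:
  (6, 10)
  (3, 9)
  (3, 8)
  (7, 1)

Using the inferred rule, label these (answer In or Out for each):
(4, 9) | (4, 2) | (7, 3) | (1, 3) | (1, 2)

Out, In, Out, In, In

The distinguishing property — |first − second| ≤ 2 — holds for all the 'In' cases and none of the 'Out' cases.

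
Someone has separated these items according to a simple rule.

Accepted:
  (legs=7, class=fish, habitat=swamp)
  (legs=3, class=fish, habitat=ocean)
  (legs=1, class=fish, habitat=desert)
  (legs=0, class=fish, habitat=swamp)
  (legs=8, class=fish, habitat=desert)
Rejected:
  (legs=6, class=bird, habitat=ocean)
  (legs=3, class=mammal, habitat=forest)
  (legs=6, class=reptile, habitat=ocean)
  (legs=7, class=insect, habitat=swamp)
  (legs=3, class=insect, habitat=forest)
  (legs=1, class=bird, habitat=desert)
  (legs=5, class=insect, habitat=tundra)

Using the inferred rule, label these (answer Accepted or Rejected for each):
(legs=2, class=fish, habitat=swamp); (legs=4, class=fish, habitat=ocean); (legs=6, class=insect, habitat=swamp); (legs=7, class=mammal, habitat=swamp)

Accepted, Accepted, Rejected, Rejected

The common property of the 'Accepted' items is: class is fish. No 'Rejected' item has it.
(legs=2, class=fish, habitat=swamp) → class is fish → Accepted.
(legs=4, class=fish, habitat=ocean) → class is fish → Accepted.
(legs=6, class=insect, habitat=swamp) → class is insect → Rejected.
(legs=7, class=mammal, habitat=swamp) → class is mammal → Rejected.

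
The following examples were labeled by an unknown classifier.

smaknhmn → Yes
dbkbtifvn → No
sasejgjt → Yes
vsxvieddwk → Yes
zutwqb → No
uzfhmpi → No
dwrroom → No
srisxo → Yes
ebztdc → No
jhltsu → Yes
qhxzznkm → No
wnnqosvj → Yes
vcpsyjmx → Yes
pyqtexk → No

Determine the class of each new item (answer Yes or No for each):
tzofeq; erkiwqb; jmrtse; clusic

No, No, Yes, Yes

Every 'Yes' example satisfies: contains 's'. None of the 'No' examples do.
tzofeq: no 's', does not fit → No. erkiwqb: no 's', does not fit → No. jmrtse: has 's', matches → Yes. clusic: has 's', matches → Yes.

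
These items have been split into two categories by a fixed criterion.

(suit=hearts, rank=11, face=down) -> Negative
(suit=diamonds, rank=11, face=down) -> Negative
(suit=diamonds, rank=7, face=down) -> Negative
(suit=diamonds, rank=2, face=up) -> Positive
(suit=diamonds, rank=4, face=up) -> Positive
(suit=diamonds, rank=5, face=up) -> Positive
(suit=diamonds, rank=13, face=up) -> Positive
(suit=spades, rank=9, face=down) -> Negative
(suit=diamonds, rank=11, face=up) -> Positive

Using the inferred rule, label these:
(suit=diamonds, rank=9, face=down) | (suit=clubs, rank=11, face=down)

'Positive' ⟺ face is up.

Negative, Negative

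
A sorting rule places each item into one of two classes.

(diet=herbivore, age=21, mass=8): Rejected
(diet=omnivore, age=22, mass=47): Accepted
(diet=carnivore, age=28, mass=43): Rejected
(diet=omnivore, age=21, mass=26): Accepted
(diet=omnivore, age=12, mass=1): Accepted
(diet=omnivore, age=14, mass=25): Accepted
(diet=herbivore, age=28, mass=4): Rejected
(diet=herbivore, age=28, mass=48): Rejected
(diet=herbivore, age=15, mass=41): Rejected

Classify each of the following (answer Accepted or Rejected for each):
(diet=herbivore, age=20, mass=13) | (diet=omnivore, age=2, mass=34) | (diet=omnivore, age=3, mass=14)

Rejected, Accepted, Accepted

'Accepted' ⟺ diet is omnivore.
(diet=herbivore, age=20, mass=13): Rejected (diet is herbivore). (diet=omnivore, age=2, mass=34): Accepted (diet is omnivore). (diet=omnivore, age=3, mass=14): Accepted (diet is omnivore).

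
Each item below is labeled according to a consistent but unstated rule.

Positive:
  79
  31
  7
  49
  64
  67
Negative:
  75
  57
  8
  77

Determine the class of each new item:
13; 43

Positive, Positive

Looking at the examples, the only property every 'Positive' case has and every 'Negative' case lacks is: ≡ 1 (mod 3).
Positive: 13, since 13 mod 3 = 1. Positive: 43, since 43 mod 3 = 1.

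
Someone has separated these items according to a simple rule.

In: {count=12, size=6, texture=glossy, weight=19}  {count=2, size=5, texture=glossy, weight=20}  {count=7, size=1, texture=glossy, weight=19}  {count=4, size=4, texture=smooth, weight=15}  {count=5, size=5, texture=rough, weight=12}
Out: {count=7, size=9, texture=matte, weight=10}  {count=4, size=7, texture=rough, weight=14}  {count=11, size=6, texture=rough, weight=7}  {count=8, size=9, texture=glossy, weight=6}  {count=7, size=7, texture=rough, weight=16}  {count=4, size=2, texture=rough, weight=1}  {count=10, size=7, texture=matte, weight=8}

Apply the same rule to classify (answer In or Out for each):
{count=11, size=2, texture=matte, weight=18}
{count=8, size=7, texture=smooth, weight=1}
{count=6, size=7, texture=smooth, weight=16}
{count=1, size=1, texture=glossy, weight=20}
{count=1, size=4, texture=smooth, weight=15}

The common property of the 'In' items is: size ≤ 6 AND weight ≥ 8. No 'Out' item has it.
{count=11, size=2, texture=matte, weight=18} — size = 2, weight = 18, hence In.
{count=8, size=7, texture=smooth, weight=1} — size = 7, weight = 1, hence Out.
{count=6, size=7, texture=smooth, weight=16} — size = 7, weight = 16, hence Out.
{count=1, size=1, texture=glossy, weight=20} — size = 1, weight = 20, hence In.
{count=1, size=4, texture=smooth, weight=15} — size = 4, weight = 15, hence In.

In, Out, Out, In, In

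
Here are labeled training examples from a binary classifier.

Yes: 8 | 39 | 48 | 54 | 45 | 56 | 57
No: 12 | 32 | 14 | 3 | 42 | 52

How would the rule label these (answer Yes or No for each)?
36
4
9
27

Yes, No, Yes, Yes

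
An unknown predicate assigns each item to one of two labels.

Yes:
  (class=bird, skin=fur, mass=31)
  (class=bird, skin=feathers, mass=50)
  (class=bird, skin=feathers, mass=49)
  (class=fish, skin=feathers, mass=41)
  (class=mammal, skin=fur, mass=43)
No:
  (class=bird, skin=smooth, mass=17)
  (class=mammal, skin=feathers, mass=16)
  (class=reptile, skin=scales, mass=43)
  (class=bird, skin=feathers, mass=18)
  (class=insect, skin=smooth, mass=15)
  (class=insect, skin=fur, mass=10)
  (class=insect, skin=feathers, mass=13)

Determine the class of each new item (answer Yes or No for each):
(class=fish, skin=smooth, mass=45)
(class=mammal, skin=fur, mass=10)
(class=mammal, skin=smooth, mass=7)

The pattern is that an item is 'Yes' exactly when: skin is not scales AND mass ≥ 31.

Yes, No, No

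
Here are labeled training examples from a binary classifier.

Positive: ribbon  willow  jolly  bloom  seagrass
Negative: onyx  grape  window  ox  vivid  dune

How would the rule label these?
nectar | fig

Negative, Negative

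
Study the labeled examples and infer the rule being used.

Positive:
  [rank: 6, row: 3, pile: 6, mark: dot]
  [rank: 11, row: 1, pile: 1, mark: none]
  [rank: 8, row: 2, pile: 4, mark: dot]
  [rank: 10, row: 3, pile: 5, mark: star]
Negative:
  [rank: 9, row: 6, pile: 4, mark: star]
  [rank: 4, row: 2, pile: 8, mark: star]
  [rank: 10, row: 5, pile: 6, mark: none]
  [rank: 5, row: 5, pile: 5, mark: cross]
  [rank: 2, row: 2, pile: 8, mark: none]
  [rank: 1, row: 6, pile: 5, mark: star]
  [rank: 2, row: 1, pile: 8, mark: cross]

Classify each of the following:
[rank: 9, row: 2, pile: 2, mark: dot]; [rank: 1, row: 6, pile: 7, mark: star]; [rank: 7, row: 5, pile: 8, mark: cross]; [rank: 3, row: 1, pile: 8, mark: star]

The simplest hypothesis consistent with all the labels is: pile ≤ 6 AND row ≤ 3.
[rank: 9, row: 2, pile: 2, mark: dot] → pile = 2, row = 2 → Positive. [rank: 1, row: 6, pile: 7, mark: star] → pile = 7, row = 6 → Negative. [rank: 7, row: 5, pile: 8, mark: cross] → pile = 8, row = 5 → Negative. [rank: 3, row: 1, pile: 8, mark: star] → pile = 8, row = 1 → Negative.

Positive, Negative, Negative, Negative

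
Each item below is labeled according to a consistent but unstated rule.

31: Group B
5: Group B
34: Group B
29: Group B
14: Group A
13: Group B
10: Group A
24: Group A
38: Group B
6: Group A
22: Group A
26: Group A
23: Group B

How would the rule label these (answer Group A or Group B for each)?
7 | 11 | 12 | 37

Rule: even AND at most 26. This holds for each 'Group A' example and fails for each 'Group B' one.
7 → 7 is odd, 7 ≤ 26 → Group B.
11 → 11 is odd, 11 ≤ 26 → Group B.
12 → 12 is even, 12 ≤ 26 → Group A.
37 → 37 is odd, 37 > 26 → Group B.

Group B, Group B, Group A, Group B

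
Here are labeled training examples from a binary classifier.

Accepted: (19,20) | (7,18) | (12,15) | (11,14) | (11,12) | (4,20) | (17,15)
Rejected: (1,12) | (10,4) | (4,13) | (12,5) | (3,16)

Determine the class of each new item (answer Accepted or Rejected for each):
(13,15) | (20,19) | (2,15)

Rule: sum ≥ 23. This holds for each 'Accepted' example and fails for each 'Rejected' one.
(13,15) → 13+15 = 28 → Accepted.
(20,19) → 20+19 = 39 → Accepted.
(2,15) → 2+15 = 17 → Rejected.

Accepted, Accepted, Rejected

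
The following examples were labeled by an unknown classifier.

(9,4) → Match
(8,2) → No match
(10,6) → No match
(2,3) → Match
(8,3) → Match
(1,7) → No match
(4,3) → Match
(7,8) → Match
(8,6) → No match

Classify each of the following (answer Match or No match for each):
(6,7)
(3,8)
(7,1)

All 'Match' examples share one property — sum is odd — and every 'No match' example lacks it.
(6,7): 6+7 = 13 — passes, so Match.
(3,8): 3+8 = 11 — passes, so Match.
(7,1): 7+1 = 8 — doesn't qualify, so No match.

Match, Match, No match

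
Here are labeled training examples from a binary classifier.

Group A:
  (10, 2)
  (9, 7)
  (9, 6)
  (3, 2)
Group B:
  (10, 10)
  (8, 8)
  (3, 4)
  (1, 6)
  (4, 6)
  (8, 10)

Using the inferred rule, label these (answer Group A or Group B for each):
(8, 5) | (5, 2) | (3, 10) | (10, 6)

The classifier is using: first > second.

Group A, Group A, Group B, Group A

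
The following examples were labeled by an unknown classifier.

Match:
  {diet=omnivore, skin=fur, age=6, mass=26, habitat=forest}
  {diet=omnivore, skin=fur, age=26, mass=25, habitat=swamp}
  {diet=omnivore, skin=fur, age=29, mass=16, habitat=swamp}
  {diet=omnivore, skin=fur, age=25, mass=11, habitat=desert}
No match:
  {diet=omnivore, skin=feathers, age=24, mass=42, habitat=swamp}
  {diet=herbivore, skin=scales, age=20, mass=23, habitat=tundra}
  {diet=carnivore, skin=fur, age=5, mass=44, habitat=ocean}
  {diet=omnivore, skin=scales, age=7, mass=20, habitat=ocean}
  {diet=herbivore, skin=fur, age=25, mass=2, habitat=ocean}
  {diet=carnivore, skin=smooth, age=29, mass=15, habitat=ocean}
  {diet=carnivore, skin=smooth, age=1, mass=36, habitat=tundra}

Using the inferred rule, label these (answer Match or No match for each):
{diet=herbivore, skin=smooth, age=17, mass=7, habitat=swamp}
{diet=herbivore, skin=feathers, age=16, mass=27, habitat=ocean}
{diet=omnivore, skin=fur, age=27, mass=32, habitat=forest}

The rule appears to be: diet is omnivore AND skin is fur.
{diet=herbivore, skin=smooth, age=17, mass=7, habitat=swamp} — diet is herbivore, skin is smooth, hence No match. {diet=herbivore, skin=feathers, age=16, mass=27, habitat=ocean} — diet is herbivore, skin is feathers, hence No match. {diet=omnivore, skin=fur, age=27, mass=32, habitat=forest} — diet is omnivore, skin is fur, hence Match.

No match, No match, Match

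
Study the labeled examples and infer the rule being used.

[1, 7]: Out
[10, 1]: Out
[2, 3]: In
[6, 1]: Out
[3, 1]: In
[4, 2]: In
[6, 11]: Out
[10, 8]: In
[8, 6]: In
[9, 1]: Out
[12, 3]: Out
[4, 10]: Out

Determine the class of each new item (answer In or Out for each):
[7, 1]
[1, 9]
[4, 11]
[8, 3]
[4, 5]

Out, Out, Out, Out, In

The simplest hypothesis consistent with all the labels is: |first − second| ≤ 2.
[7, 1]: |7−1| = 6, does not fit → Out. [1, 9]: |1−9| = 8, does not fit → Out. [4, 11]: |4−11| = 7, does not fit → Out. [8, 3]: |8−3| = 5, does not fit → Out. [4, 5]: |4−5| = 1, checks out → In.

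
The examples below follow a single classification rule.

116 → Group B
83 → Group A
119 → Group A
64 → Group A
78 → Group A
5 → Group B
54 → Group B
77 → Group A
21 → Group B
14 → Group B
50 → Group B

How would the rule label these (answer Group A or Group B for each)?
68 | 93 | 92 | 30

Group A, Group A, Group A, Group B

The distinguishing property — digit sum ≥ 10 — holds for all the 'Group A' cases and none of the 'Group B' cases.
68 — digit sum 6+8 = 14, hence Group A. 93 — digit sum 9+3 = 12, hence Group A. 92 — digit sum 9+2 = 11, hence Group A. 30 — digit sum 3+0 = 3, hence Group B.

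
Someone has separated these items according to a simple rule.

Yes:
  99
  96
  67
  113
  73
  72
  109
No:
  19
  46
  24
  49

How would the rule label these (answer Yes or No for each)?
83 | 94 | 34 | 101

Yes, Yes, No, Yes

The distinguishing property — at least 67 — holds for all the 'Yes' cases and none of the 'No' cases.
83 → 83 ≥ 67 → Yes. 94 → 94 ≥ 67 → Yes. 34 → 34 < 67 → No. 101 → 101 ≥ 67 → Yes.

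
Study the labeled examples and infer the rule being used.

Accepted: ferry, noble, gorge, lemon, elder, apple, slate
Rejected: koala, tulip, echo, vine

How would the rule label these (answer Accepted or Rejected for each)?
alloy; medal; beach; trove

The pattern is that an item is 'Accepted' exactly when: odd length AND contains 'e'.

Rejected, Accepted, Accepted, Accepted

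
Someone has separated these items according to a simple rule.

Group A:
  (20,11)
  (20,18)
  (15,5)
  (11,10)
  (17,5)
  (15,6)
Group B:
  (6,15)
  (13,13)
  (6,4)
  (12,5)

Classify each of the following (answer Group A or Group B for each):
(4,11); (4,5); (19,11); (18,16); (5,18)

Group B, Group B, Group A, Group A, Group B

The distinguishing property — first > second AND sum ≥ 20 — holds for all the 'Group A' cases and none of the 'Group B' cases.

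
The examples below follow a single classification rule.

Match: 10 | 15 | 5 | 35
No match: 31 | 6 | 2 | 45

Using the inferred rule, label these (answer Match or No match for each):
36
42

One predicate separates the groups cleanly: multiple of 5 AND at most 35.
36: No match (36 = 5·7 + 1, 36 > 35). 42: No match (42 = 5·8 + 2, 42 > 35).

No match, No match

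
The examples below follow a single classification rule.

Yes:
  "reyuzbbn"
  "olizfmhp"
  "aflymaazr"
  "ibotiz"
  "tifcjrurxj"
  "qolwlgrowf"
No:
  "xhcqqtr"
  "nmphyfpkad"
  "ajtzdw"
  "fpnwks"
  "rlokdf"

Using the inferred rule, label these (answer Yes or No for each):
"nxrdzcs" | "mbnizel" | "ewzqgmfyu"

No, Yes, Yes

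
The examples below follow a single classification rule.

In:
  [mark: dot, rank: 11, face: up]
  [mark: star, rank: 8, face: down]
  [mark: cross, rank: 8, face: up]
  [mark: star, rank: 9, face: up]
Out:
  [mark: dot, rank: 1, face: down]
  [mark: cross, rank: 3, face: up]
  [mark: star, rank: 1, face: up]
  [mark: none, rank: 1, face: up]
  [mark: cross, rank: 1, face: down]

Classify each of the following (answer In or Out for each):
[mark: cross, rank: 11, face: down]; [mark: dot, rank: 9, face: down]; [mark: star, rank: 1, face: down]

In, In, Out

The distinguishing property — rank ≥ 8 — holds for all the 'In' cases and none of the 'Out' cases.
[mark: cross, rank: 11, face: down]: In (rank = 11). [mark: dot, rank: 9, face: down]: In (rank = 9). [mark: star, rank: 1, face: down]: Out (rank = 1).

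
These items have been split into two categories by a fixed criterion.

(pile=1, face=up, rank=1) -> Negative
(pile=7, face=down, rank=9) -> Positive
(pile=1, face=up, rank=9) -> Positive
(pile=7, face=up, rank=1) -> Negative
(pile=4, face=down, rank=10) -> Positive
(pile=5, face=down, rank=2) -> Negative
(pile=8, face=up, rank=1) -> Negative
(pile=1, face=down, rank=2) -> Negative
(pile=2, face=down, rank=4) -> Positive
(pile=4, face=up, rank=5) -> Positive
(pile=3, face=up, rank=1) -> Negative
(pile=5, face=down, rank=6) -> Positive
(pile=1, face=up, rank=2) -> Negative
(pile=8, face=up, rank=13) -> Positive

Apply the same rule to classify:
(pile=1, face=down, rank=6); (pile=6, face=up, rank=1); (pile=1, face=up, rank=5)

Positive, Negative, Positive

The classifier is using: rank ≥ 4.
(pile=1, face=down, rank=6) — rank = 6, hence Positive.
(pile=6, face=up, rank=1) — rank = 1, hence Negative.
(pile=1, face=up, rank=5) — rank = 5, hence Positive.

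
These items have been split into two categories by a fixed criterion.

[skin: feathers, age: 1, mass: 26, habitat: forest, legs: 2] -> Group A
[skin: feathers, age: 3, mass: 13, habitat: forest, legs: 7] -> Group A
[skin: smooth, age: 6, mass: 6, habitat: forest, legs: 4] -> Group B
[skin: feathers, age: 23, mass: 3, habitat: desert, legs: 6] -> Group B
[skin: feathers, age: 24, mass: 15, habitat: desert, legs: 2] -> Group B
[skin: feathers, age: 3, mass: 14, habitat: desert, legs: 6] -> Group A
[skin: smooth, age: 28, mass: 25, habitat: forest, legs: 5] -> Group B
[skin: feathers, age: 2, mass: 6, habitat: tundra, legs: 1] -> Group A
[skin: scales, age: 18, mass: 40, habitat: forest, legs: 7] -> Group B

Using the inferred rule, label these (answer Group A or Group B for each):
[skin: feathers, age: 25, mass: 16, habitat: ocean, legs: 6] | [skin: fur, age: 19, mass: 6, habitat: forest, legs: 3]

Group B, Group B

The simplest hypothesis consistent with all the labels is: age ≤ 3.
[skin: feathers, age: 25, mass: 16, habitat: ocean, legs: 6] — age = 25, hence Group B. [skin: fur, age: 19, mass: 6, habitat: forest, legs: 3] — age = 19, hence Group B.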